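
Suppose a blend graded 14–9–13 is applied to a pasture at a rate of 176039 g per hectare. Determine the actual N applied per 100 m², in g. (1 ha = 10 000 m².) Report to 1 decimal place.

246.5 g N per hundred sq m

nitrogen per hectare = 176039 × 14% = 24645.5 g.
Convert to per 100 m²: 24645.5 × 0.01 = 246.455 g.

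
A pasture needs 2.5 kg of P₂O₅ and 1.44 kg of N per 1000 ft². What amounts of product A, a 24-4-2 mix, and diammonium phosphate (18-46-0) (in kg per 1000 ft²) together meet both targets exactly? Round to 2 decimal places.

2.06 kg product A, 5.26 kg diammonium phosphate

With a, b = kg per 1000 ft² of product A and diammonium phosphate:
P₂O₅: 0.04·a + 0.46·b = 2.5
N: 0.24·a + 0.18·b = 1.44
Solving simultaneously: a = 2.05814, b = 5.25581.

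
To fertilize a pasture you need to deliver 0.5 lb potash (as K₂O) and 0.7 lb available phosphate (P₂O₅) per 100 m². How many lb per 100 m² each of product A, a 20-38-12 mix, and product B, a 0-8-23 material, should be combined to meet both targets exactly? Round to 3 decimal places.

Let a = lb of product A, b = lb of product B (per 100 m²).
K₂O: 0.12·a + 0.23·b = 0.5
P₂O₅: 0.38·a + 0.08·b = 0.7
Eliminate b: (row1) − 0.23/0.08·(row2) → -0.9725·a = -1.5125, so a = 1.55527.
Then b = (0.7 − 0.38·1.55527) / 0.08 = 1.36247.

1.555 lb product A, 1.362 lb product B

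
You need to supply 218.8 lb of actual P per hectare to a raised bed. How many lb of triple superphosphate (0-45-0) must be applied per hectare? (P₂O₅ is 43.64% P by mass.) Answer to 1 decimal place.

1114.2 lb of product per hectare

As P₂O₅: 218.8 / 0.4364 = 501.375 lb per hectare.
Product per hectare = 501.375 / 45% = 1114.17 lb.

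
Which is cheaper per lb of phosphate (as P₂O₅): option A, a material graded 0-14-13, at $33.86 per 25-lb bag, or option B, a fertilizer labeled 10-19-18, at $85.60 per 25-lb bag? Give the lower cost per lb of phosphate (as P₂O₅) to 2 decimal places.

$9.67 per lb P₂O₅ (option A)

option A: P₂O₅ per bag = 25 × 14% = 3.5 lb; cost = 33.86 / 3.5 = $9.6743/lb P₂O₅.
option B: P₂O₅ per bag = 25 × 19% = 4.75 lb; cost = 85.60 / 4.75 = $18.0211/lb P₂O₅.
option A is cheaper.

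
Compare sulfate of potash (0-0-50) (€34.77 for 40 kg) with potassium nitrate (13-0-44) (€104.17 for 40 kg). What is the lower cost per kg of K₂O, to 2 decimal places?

€1.74 per kg K₂O (sulfate of potash)

sulfate of potash: K₂O per bag = 40 × 50% = 20 kg; cost = 34.77 / 20 = €1.7385/kg K₂O.
potassium nitrate: K₂O per bag = 40 × 44% = 17.6 kg; cost = 104.17 / 17.6 = €5.9187/kg K₂O.
sulfate of potash is cheaper.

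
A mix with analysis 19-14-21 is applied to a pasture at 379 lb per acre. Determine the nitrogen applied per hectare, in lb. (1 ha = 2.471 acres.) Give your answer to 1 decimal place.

nitrogen per acre = 379 × 19% = 72.01 lb.
Convert to per hectare: 72.01 × 2.471 = 177.937 lb.

177.9 lb N per hectare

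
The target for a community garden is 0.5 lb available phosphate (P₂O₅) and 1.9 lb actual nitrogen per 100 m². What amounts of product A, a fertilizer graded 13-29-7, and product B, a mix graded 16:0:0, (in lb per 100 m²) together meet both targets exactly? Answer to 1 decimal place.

1.7 lb product A, 10.5 lb product B

With a, b = lb per 100 m² of product A and product B:
P₂O₅: 0.29·a + 0·b = 0.5
N: 0.13·a + 0.16·b = 1.9
Eliminate a: (row1) − 0.29/0.13·(row2) → -0.356923·b = -3.73846, so b = 10.4741.
Back-substitute: a = (0.5 − 0·10.4741) / 0.29 = 1.72414.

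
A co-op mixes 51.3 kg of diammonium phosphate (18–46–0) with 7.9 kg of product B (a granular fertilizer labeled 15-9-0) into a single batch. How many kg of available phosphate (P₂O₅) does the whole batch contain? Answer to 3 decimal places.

P₂O₅ mass = 46%×51.3 + 9%×7.9 = 24.309 kg.

24.309 kg P₂O₅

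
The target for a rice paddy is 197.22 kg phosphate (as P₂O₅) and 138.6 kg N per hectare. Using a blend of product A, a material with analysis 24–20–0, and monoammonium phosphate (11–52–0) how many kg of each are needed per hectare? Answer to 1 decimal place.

With a, b = kg per hectare of product A and monoammonium phosphate:
P₂O₅: 0.2·a + 0.52·b = 197.22
N: 0.24·a + 0.11·b = 138.6
Eliminate a: (row1) − 0.2/0.24·(row2) → 0.428333·b = 81.72, so b = 190.786.
Back-substitute: a = (197.22 − 0.52·190.786) / 0.2 = 490.056.

490.1 kg product A, 190.8 kg monoammonium phosphate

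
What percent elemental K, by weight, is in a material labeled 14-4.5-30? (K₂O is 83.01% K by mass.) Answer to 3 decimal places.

24.903% K

%K = 30 × 0.8301 = 24.903%.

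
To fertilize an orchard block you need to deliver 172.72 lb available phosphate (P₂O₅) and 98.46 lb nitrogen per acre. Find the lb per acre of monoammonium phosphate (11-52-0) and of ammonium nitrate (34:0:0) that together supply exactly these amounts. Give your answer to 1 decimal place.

Per-acre balance (a = monoammonium phosphate, b = ammonium nitrate):
P₂O₅: 0.52·a + 0·b = 172.72
N: 0.11·a + 0.34·b = 98.46
Eliminate a: (row1) − 0.52/0.11·(row2) → -1.60727·b = -292.727, so b = 182.127.
Back-substitute: a = (172.72 − 0·182.127) / 0.52 = 332.154.

332.2 lb monoammonium phosphate, 182.1 lb ammonium nitrate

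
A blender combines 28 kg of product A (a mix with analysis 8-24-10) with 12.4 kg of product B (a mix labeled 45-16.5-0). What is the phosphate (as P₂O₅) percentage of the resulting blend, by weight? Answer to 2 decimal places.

Total mass = 28 + 12.4 = 40.4 kg.
P₂O₅ mass = 24%×28 + 16.5%×12.4 = 8.766 kg.
% P₂O₅ = 8.766 / 40.4 = 21.698%.

21.70% P₂O₅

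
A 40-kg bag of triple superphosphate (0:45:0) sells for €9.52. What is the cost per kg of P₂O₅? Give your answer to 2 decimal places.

€0.53 per kg P₂O₅

P₂O₅ in bag = 40 × 45% = 18 kg.
Cost per kg P₂O₅ = €9.52 / 18 = €0.5289.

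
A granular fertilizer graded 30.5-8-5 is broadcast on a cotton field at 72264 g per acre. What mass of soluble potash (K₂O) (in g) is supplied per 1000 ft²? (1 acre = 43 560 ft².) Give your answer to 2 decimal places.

82.95 g K₂O per thousand sq ft

K₂O per acre = 72264 × 5% = 3613.2 g.
Convert to per 1000 ft²: 3613.2 × 0.0229568 = 82.9477 g.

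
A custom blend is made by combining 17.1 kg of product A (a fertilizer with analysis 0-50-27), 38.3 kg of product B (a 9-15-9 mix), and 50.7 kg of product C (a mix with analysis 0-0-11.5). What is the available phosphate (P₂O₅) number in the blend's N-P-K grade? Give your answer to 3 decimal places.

Total mass = 17.1 + 38.3 + 50.7 = 106.1 kg.
P₂O₅ mass = 50%×17.1 + 15%×38.3 + 0%×50.7 = 14.295 kg.
% P₂O₅ = 14.295 / 106.1 = 13.4731%.

13.473% P₂O₅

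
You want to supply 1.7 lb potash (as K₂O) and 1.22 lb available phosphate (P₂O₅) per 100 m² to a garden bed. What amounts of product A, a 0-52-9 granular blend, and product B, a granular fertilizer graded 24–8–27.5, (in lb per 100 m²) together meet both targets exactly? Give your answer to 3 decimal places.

Per-100 m² balance (a = product A, b = product B):
K₂O: 0.09·a + 0.275·b = 1.7
P₂O₅: 0.52·a + 0.08·b = 1.22
Eliminate b: (row1) − 0.275/0.08·(row2) → -1.6975·a = -2.49375, so a = 1.46907.
Then b = (1.22 − 0.52·1.46907) / 0.08 = 5.70103.

1.469 lb product A, 5.701 lb product B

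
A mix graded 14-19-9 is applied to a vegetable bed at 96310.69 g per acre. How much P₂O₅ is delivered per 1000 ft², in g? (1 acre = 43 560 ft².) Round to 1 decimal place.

420.1 g P₂O₅ per thousand sq ft

P₂O₅ per acre = 96310.69 × 19% = 18299 g.
Convert to per 1000 ft²: 18299 × 0.0229568 = 420.088 g.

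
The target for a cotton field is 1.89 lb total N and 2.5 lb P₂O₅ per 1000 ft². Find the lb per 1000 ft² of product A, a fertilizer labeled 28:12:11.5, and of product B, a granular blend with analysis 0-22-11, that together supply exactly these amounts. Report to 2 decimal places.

6.75 lb product A, 7.68 lb product B

With a, b = lb per 1000 ft² of product A and product B:
N: 0.28·a + 0·b = 1.89
P₂O₅: 0.12·a + 0.22·b = 2.5
Eliminate a: (row1) − 0.28/0.12·(row2) → -0.513333·b = -3.94333, so b = 7.68182.
Back-substitute: a = (1.89 − 0·7.68182) / 0.28 = 6.75.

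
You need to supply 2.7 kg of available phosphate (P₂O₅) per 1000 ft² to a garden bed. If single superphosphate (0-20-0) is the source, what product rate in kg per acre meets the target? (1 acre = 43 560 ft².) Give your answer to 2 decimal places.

588.06 kg of product per acre

Product per 1000 ft² = 2.7 / 20% = 13.5 kg.
Convert to per acre: 13.5 × 43.56 = 588.06 kg.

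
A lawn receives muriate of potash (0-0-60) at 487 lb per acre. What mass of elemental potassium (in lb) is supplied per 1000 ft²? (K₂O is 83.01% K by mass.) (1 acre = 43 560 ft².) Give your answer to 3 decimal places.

K₂O per acre = 487 × 60% = 292.2 lb.
Elemental K = 292.2 × 0.8301 = 242.555 lb per acre.
Convert to per 1000 ft²: 242.555 × 0.0229568 = 5.5683 lb.

5.568 lb K per thousand sq ft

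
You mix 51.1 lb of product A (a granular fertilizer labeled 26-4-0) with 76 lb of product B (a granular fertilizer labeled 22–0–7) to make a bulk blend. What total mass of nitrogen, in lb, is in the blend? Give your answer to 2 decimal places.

N mass = 26%×51.1 + 22%×76 = 30.006 lb.

30.01 lb N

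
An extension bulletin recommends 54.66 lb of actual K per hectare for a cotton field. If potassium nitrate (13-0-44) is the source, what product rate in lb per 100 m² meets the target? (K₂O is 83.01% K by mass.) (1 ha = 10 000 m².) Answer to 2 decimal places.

1.50 lb of product per hundred sq m

As K₂O: 54.66 / 0.8301 = 65.8475 lb per hectare.
Product per hectare = 65.8475 / 44% = 149.653 lb.
Convert to per 100 m²: 149.653 × 0.01 = 1.49653 lb.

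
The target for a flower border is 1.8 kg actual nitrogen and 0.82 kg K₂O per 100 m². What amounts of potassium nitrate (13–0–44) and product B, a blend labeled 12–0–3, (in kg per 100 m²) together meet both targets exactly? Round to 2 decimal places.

0.91 kg potassium nitrate, 14.02 kg product B

With a, b = kg per 100 m² of potassium nitrate and product B:
N: 0.13·a + 0.12·b = 1.8
K₂O: 0.44·a + 0.03·b = 0.82
Eliminate b: (row1) − 0.12/0.03·(row2) → -1.63·a = -1.48, so a = 0.907975.
Then b = (0.82 − 0.44·0.907975) / 0.03 = 14.0164.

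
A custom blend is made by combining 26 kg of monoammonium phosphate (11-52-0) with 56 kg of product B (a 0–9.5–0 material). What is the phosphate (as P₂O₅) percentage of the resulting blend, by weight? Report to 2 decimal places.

Total mass = 26 + 56 = 82 kg.
P₂O₅ mass = 52%×26 + 9.5%×56 = 18.84 kg.
% P₂O₅ = 18.84 / 82 = 22.9756%.

22.98% P₂O₅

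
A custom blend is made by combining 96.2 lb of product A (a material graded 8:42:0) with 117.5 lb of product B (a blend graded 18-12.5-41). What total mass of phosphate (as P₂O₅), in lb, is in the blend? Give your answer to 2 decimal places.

P₂O₅ mass = 42%×96.2 + 12.5%×117.5 = 55.0915 lb.

55.09 lb P₂O₅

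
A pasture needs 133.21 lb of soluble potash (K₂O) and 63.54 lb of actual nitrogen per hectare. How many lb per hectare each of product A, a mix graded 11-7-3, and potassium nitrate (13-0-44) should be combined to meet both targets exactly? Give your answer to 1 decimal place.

239.1 lb product A, 286.4 lb potassium nitrate

Let a = lb of product A, b = lb of potassium nitrate (per hectare).
K₂O: 0.03·a + 0.44·b = 133.21
N: 0.11·a + 0.13·b = 63.54
Eliminate b: (row1) − 0.44/0.13·(row2) → -0.342308·a = -81.8485, so a = 239.108.
Then b = (63.54 − 0.11·239.108) / 0.13 = 286.447.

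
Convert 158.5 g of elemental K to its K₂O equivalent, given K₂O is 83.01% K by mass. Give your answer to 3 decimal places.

190.941 g K₂O

K₂O = 158.5 / 0.8301 = 190.9409 g.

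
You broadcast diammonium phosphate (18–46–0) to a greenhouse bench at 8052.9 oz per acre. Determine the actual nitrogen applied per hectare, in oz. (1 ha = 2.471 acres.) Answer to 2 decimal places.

3581.77 oz N per hectare

nitrogen per acre = 8052.9 × 18% = 1449.52 oz.
Convert to per hectare: 1449.52 × 2.471 = 3581.769 oz.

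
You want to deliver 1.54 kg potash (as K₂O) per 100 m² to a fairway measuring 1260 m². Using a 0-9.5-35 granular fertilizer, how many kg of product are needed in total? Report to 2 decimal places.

55.44 kg

Product per 100 m² = 1.54 / 35% = 4.4 kg.
Total product = 4.4 × 1260 / 100 = 55.44 kg.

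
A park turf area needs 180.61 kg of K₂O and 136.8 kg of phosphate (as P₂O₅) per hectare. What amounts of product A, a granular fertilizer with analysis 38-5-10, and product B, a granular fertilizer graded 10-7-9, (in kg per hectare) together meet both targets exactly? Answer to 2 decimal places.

Let a = kg of product A, b = kg of product B (per hectare).
K₂O: 0.1·a + 0.09·b = 180.61
P₂O₅: 0.05·a + 0.07·b = 136.8
Eliminate a: (row1) − 0.1/0.05·(row2) → -0.05·b = -92.99, so b = 1859.8.
Back-substitute: a = (180.61 − 0.09·1859.8) / 0.1 = 132.28.

132.28 kg product A, 1859.80 kg product B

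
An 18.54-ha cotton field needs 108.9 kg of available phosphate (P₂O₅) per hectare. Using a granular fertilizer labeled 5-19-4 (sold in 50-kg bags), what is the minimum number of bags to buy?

Product per hectare = 108.9 / 19% = 573.158 kg.
Total product = 573.158 × 18.54 = 10626.3 kg.
Bags = ⌈10626.3 / 50⌉ = 213.

213 bags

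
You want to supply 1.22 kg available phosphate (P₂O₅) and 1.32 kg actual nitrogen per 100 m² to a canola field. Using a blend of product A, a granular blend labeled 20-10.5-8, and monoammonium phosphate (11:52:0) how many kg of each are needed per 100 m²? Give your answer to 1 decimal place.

6.0 kg product A, 1.1 kg monoammonium phosphate

Per-100 m² balance (a = product A, b = monoammonium phosphate):
P₂O₅: 0.105·a + 0.52·b = 1.22
N: 0.2·a + 0.11·b = 1.32
Eliminate b: (row1) − 0.52/0.11·(row2) → -0.840455·a = -5.02, so a = 5.97296.
Then b = (1.32 − 0.2·5.97296) / 0.11 = 1.14008.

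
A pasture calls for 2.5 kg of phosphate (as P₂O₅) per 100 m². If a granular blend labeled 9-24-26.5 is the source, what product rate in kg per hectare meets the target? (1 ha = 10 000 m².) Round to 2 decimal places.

1041.67 kg of product per hectare

Product per 100 m² = 2.5 / 24% = 10.4167 kg.
Convert to per hectare: 10.4167 × 100 = 1041.667 kg.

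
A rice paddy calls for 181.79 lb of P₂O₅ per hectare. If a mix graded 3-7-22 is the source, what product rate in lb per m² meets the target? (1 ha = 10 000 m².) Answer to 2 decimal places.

0.26 lb of product per sq m

Product per hectare = 181.79 / 7% = 2597 lb.
Convert to per m²: 2597 × 0.0001 = 0.2597 lb.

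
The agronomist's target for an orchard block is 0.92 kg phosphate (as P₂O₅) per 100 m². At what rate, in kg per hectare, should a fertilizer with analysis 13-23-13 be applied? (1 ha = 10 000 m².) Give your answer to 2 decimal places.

400.00 kg of product per hectare

Product per 100 m² = 0.92 / 23% = 4 kg.
Convert to per hectare: 4 × 100 = 400 kg.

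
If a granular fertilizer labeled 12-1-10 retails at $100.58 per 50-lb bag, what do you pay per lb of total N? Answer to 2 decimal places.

N in bag = 50 × 12% = 6 lb.
Cost per lb N = $100.58 / 6 = $16.7633.

$16.76 per lb N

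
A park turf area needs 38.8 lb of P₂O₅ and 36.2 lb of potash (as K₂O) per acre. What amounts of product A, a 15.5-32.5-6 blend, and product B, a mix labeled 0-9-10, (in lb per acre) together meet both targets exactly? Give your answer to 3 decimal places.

22.952 lb product A, 348.229 lb product B

Per-acre balance (a = product A, b = product B):
P₂O₅: 0.325·a + 0.09·b = 38.8
K₂O: 0.06·a + 0.1·b = 36.2
Solving simultaneously: a = 22.95203, b = 348.2288.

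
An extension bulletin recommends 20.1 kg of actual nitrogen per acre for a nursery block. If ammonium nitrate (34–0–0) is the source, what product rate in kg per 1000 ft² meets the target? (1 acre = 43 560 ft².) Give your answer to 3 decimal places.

Product per acre = 20.1 / 34% = 59.1176 kg.
Convert to per 1000 ft²: 59.1176 × 0.0229568 = 1.35715 kg.

1.357 kg of product per thousand sq ft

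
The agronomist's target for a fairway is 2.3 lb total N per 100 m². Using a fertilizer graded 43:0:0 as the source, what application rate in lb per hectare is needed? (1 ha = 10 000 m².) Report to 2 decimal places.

Product per 100 m² = 2.3 / 43% = 5.34884 lb.
Convert to per hectare: 5.34884 × 100 = 534.884 lb.

534.88 lb of product per hectare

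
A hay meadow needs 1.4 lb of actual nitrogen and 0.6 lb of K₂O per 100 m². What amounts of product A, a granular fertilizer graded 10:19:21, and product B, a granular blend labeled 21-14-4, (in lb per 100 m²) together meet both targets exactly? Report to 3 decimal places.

1.746 lb product A, 5.835 lb product B

Let a = lb of product A, b = lb of product B (per 100 m²).
N: 0.1·a + 0.21·b = 1.4
K₂O: 0.21·a + 0.04·b = 0.6
From row1: a = (1.4 − 0.21·b) / 0.1.
Into row2: 0.21·(1.4 − 0.21·b)/0.1 + 0.04·b = 0.6 → b = 5.83541, a = 1.74564.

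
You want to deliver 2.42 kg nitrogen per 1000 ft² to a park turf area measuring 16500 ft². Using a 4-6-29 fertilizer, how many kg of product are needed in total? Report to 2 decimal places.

998.25 kg

Product per 1000 ft² = 2.42 / 4% = 60.5 kg.
Total product = 60.5 × 16500 / 1000 = 998.25 kg.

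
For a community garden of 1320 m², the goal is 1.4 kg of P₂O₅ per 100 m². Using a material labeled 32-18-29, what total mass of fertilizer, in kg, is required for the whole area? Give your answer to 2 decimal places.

Product per 100 m² = 1.4 / 18% = 7.77778 kg.
Total product = 7.77778 × 1320 / 100 = 102.667 kg.

102.67 kg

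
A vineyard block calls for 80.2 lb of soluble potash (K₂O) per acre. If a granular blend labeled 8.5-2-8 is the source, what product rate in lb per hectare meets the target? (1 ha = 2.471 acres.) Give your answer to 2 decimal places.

2477.18 lb of product per hectare

Product per acre = 80.2 / 8% = 1002.5 lb.
Convert to per hectare: 1002.5 × 2.471 = 2477.178 lb.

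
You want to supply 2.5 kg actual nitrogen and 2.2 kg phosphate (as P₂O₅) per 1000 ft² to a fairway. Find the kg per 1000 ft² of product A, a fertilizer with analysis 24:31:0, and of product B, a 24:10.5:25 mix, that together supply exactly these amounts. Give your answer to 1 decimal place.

Let a = kg of product A, b = kg of product B (per 1000 ft²).
N: 0.24·a + 0.24·b = 2.5
P₂O₅: 0.31·a + 0.105·b = 2.2
From row1: a = (2.5 − 0.24·b) / 0.24.
Into row2: 0.31·(2.5 − 0.24·b)/0.24 + 0.105·b = 2.2 → b = 5.02033, a = 5.39634.

5.4 kg product A, 5.0 kg product B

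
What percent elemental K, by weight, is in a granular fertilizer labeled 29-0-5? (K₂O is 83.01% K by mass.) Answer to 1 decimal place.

4.2% K

%K = 5 × 0.8301 = 4.1505%.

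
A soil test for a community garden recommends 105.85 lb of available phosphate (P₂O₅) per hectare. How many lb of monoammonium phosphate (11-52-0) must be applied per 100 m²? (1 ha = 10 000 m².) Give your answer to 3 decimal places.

2.036 lb of product per hundred sq m

Product per hectare = 105.85 / 52% = 203.558 lb.
Convert to per 100 m²: 203.558 × 0.01 = 2.03558 lb.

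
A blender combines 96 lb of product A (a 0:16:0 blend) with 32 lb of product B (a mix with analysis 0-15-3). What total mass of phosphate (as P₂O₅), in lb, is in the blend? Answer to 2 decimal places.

P₂O₅ mass = 16%×96 + 15%×32 = 20.16 lb.

20.16 lb P₂O₅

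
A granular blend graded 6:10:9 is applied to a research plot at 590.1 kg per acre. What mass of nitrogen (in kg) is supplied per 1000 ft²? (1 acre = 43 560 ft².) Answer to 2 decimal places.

0.81 kg N per thousand sq ft

nitrogen per acre = 590.1 × 6% = 35.406 kg.
Convert to per 1000 ft²: 35.406 × 0.0229568 = 0.81281 kg.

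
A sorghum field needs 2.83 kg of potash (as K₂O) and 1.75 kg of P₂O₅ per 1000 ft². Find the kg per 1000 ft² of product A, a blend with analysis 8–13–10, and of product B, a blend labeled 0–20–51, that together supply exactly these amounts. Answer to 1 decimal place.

Per-1000 ft² balance (a = product A, b = product B):
K₂O: 0.1·a + 0.51·b = 2.83
P₂O₅: 0.13·a + 0.2·b = 1.75
Solving simultaneously: a = 7.05184, b = 4.16631.

7.1 kg product A, 4.2 kg product B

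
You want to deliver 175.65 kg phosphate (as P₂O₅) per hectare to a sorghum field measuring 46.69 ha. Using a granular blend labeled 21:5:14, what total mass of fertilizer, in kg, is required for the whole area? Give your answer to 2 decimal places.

Product per hectare = 175.65 / 5% = 3513 kg.
Total product = 3513 × 46.69 = 164021.97 kg.

164021.97 kg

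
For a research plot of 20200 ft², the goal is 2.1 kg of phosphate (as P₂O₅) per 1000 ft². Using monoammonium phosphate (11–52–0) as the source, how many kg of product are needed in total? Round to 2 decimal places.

81.58 kg

Product per 1000 ft² = 2.1 / 52% = 4.03846 kg.
Total product = 4.03846 × 20200 / 1000 = 81.5769 kg.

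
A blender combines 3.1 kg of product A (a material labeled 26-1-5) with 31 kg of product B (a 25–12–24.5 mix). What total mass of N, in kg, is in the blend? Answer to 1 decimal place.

N mass = 26%×3.1 + 25%×31 = 8.556 kg.

8.6 kg N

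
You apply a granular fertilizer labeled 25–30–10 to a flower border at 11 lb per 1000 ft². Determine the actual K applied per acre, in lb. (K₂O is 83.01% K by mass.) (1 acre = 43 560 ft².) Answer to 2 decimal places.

39.78 lb K per acre

K₂O per 1000 ft² = 11 × 10% = 1.1 lb.
Elemental K = 1.1 × 0.8301 = 0.91311 lb per 1000 ft².
Convert to per acre: 0.91311 × 43.56 = 39.7751 lb.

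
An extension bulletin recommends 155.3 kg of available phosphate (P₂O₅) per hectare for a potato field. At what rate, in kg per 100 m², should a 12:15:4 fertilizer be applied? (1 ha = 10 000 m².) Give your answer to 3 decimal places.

10.353 kg of product per hundred sq m

Product per hectare = 155.3 / 15% = 1035.33 kg.
Convert to per 100 m²: 1035.33 × 0.01 = 10.3533 kg.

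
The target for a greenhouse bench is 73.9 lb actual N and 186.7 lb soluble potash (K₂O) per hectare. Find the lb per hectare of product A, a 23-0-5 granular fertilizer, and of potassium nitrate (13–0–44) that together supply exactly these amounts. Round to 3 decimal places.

87.064 lb product A, 414.424 lb potassium nitrate

Per-hectare balance (a = product A, b = potassium nitrate):
N: 0.23·a + 0.13·b = 73.9
K₂O: 0.05·a + 0.44·b = 186.7
Eliminate b: (row1) − 0.13/0.44·(row2) → 0.215227·a = 18.7386, so a = 87.0644.
Then b = (186.7 − 0.05·87.0644) / 0.44 = 414.424498.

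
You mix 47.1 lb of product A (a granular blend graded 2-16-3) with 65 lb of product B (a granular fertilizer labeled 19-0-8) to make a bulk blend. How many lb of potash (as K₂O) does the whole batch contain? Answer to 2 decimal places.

K₂O mass = 3%×47.1 + 8%×65 = 6.613 lb.

6.61 lb K₂O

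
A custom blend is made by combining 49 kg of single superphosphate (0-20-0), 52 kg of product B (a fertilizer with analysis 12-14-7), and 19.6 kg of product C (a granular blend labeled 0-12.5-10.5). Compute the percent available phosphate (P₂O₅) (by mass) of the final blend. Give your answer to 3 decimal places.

16.194% P₂O₅

Total mass = 49 + 52 + 19.6 = 120.6 kg.
P₂O₅ mass = 20%×49 + 14%×52 + 12.5%×19.6 = 19.53 kg.
% P₂O₅ = 19.53 / 120.6 = 16.19403%.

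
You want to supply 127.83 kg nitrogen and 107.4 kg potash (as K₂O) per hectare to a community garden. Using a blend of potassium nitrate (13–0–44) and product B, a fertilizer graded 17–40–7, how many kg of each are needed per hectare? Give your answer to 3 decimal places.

141.703 kg potassium nitrate, 643.580 kg product B

Per-hectare balance (a = potassium nitrate, b = product B):
N: 0.13·a + 0.17·b = 127.83
K₂O: 0.44·a + 0.07·b = 107.4
Eliminate a: (row1) − 0.13/0.44·(row2) → 0.149318·b = 96.0982, so b = 643.5799.
Back-substitute: a = (127.83 − 0.17·643.5799) / 0.13 = 141.7032.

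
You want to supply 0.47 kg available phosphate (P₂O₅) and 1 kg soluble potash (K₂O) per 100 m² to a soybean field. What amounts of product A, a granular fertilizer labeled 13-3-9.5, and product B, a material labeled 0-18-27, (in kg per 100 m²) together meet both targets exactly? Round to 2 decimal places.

5.90 kg product A, 1.63 kg product B

Per-100 m² balance (a = product A, b = product B):
P₂O₅: 0.03·a + 0.18·b = 0.47
K₂O: 0.095·a + 0.27·b = 1
Solving simultaneously: a = 5.9, b = 1.62778.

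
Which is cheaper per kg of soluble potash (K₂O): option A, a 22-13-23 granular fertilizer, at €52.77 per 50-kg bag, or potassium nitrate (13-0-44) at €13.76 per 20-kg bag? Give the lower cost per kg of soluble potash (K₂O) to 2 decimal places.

€1.56 per kg K₂O (potassium nitrate)

option A: K₂O per bag = 50 × 23% = 11.5 kg; cost = 52.77 / 11.5 = €4.5887/kg K₂O.
potassium nitrate: K₂O per bag = 20 × 44% = 8.8 kg; cost = 13.76 / 8.8 = €1.5636/kg K₂O.
potassium nitrate is cheaper.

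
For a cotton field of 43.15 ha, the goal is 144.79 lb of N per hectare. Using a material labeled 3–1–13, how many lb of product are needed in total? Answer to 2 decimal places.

Product per hectare = 144.79 / 3% = 4826.33 lb.
Total product = 4826.33 × 43.15 = 208256.283 lb.

208256.28 lb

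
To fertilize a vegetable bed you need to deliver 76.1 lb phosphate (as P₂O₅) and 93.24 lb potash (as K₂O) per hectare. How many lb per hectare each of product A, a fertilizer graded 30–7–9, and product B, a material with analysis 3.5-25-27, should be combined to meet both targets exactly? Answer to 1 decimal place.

With a, b = lb per hectare of product A and product B:
P₂O₅: 0.07·a + 0.25·b = 76.1
K₂O: 0.09·a + 0.27·b = 93.24
From row1: a = (76.1 − 0.25·b) / 0.07.
Into row2: 0.09·(76.1 − 0.25·b)/0.07 + 0.27·b = 93.24 → b = 89.5, a = 767.5.

767.5 lb product A, 89.5 lb product B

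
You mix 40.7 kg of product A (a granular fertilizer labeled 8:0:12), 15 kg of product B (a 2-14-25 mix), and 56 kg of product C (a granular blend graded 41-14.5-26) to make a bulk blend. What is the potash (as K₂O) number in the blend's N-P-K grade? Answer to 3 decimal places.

20.765% K₂O

Total mass = 40.7 + 15 + 56 = 111.7 kg.
K₂O mass = 12%×40.7 + 25%×15 + 26%×56 = 23.194 kg.
% K₂O = 23.194 / 111.7 = 20.7645%.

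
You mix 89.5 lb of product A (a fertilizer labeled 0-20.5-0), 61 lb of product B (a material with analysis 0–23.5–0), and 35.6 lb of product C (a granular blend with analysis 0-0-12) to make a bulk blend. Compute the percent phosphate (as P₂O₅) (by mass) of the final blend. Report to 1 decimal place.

17.6% P₂O₅

Total mass = 89.5 + 61 + 35.6 = 186.1 lb.
P₂O₅ mass = 20.5%×89.5 + 23.5%×61 + 0%×35.6 = 32.6825 lb.
% P₂O₅ = 32.6825 / 186.1 = 17.5618%.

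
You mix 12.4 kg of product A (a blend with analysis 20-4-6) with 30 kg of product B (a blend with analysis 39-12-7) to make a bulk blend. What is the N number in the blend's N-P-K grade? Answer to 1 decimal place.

33.4% N

Total mass = 12.4 + 30 = 42.4 kg.
N mass = 20%×12.4 + 39%×30 = 14.18 kg.
% N = 14.18 / 42.4 = 33.4434%.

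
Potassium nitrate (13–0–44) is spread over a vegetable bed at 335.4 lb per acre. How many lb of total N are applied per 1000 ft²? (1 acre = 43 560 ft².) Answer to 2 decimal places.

nitrogen per acre = 335.4 × 13% = 43.602 lb.
Convert to per 1000 ft²: 43.602 × 0.0229568 = 1.00096 lb.

1.00 lb N per thousand sq ft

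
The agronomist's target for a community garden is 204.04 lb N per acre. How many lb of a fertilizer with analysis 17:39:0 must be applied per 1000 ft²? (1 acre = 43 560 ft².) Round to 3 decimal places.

27.554 lb of product per thousand sq ft

Product per acre = 204.04 / 17% = 1200.24 lb.
Convert to per 1000 ft²: 1200.24 × 0.0229568 = 27.5536 lb.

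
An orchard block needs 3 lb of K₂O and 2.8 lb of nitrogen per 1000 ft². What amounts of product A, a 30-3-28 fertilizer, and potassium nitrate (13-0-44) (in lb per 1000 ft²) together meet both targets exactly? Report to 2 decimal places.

With a, b = lb per 1000 ft² of product A and potassium nitrate:
K₂O: 0.28·a + 0.44·b = 3
N: 0.3·a + 0.13·b = 2.8
Eliminate a: (row1) − 0.28/0.3·(row2) → 0.318667·b = 0.386667, so b = 1.21339.
Back-substitute: a = (3 − 0.44·1.21339) / 0.28 = 8.80753.

8.81 lb product A, 1.21 lb potassium nitrate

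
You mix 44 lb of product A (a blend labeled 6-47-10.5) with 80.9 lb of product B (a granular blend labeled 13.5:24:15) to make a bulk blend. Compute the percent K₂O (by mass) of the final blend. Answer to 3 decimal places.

13.415% K₂O

Total mass = 44 + 80.9 = 124.9 lb.
K₂O mass = 10.5%×44 + 15%×80.9 = 16.755 lb.
% K₂O = 16.755 / 124.9 = 13.4147%.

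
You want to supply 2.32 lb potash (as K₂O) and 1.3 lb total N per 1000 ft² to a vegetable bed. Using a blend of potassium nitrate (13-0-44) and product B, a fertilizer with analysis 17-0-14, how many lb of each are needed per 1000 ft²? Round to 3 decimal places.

3.753 lb potassium nitrate, 4.777 lb product B

Let a = lb of potassium nitrate, b = lb of product B (per 1000 ft²).
K₂O: 0.44·a + 0.14·b = 2.32
N: 0.13·a + 0.17·b = 1.3
From row1: a = (2.32 − 0.14·b) / 0.44.
Into row2: 0.13·(2.32 − 0.14·b)/0.44 + 0.17·b = 1.3 → b = 4.77739, a = 3.75265.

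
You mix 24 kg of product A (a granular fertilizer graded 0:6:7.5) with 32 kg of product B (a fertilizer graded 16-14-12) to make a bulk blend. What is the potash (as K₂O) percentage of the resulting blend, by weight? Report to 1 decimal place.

Total mass = 24 + 32 = 56 kg.
K₂O mass = 7.5%×24 + 12%×32 = 5.64 kg.
% K₂O = 5.64 / 56 = 10.0714%.

10.1% K₂O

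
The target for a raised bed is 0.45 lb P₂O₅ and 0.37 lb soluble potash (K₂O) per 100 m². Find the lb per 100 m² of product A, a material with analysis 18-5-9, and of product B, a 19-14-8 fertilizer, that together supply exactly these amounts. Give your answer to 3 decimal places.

With a, b = lb per 100 m² of product A and product B:
P₂O₅: 0.05·a + 0.14·b = 0.45
K₂O: 0.09·a + 0.08·b = 0.37
From row1: a = (0.45 − 0.14·b) / 0.05.
Into row2: 0.09·(0.45 − 0.14·b)/0.05 + 0.08·b = 0.37 → b = 2.55814, a = 1.83721.

1.837 lb product A, 2.558 lb product B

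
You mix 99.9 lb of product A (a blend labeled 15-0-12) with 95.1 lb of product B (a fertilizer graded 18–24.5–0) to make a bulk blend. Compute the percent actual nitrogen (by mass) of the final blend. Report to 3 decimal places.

Total mass = 99.9 + 95.1 = 195 lb.
N mass = 15%×99.9 + 18%×95.1 = 32.103 lb.
% N = 32.103 / 195 = 16.4631%.

16.463% N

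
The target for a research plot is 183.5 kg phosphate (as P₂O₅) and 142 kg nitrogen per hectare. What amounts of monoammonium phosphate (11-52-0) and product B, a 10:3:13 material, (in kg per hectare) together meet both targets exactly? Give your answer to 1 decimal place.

Per-hectare balance (a = monoammonium phosphate, b = product B):
P₂O₅: 0.52·a + 0.03·b = 183.5
N: 0.11·a + 0.1·b = 142
Eliminate b: (row1) − 0.03/0.1·(row2) → 0.487·a = 140.9, so a = 289.322.
Then b = (142 − 0.11·289.322) / 0.1 = 1101.745.

289.3 kg monoammonium phosphate, 1101.7 kg product B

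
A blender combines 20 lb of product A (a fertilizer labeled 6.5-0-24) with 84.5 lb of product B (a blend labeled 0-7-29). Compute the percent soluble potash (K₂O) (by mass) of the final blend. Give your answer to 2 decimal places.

Total mass = 20 + 84.5 = 104.5 lb.
K₂O mass = 24%×20 + 29%×84.5 = 29.305 lb.
% K₂O = 29.305 / 104.5 = 28.0431%.

28.04% K₂O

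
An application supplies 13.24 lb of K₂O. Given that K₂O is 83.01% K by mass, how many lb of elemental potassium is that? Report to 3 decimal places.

10.991 lb K

K = 13.24 × 0.8301 = 10.9905 lb.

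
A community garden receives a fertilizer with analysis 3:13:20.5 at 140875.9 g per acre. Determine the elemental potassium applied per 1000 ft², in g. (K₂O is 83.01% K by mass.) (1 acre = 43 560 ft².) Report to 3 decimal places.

K₂O per acre = 140875.9 × 20.5% = 28879.6 g.
Elemental K = 28879.6 × 0.8301 = 23972.9 g per acre.
Convert to per 1000 ft²: 23972.9 × 0.0229568 = 550.3426 g.

550.343 g K per thousand sq ft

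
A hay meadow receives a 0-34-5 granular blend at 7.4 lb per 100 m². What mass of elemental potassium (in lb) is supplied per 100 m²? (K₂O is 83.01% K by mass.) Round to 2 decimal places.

0.31 lb K per hundred sq m

K₂O per 100 m² = 7.4 × 5% = 0.37 lb.
Elemental K = 0.37 × 0.8301 = 0.307137 lb per 100 m².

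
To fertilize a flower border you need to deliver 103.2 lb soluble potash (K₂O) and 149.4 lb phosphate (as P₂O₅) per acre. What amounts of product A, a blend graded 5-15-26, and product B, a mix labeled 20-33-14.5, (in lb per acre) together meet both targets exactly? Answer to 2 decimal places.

193.49 lb product A, 364.78 lb product B

Let a = lb of product A, b = lb of product B (per acre).
K₂O: 0.26·a + 0.145·b = 103.2
P₂O₅: 0.15·a + 0.33·b = 149.4
Eliminate b: (row1) − 0.145/0.33·(row2) → 0.194091·a = 37.5545, so a = 193.489.
Then b = (149.4 − 0.15·193.489) / 0.33 = 364.778.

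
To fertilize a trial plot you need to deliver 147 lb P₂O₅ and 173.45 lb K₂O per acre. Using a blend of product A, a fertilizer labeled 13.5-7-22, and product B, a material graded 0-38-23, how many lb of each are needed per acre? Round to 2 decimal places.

475.57 lb product A, 299.24 lb product B

Per-acre balance (a = product A, b = product B):
P₂O₅: 0.07·a + 0.38·b = 147
K₂O: 0.22·a + 0.23·b = 173.45
Eliminate b: (row1) − 0.38/0.23·(row2) → -0.293478·a = -139.57, so a = 475.5704.
Then b = (173.45 − 0.22·475.5704) / 0.23 = 299.237.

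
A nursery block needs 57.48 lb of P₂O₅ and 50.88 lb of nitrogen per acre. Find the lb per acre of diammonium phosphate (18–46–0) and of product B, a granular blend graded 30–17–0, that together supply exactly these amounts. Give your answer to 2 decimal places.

With a, b = lb per acre of diammonium phosphate and product B:
P₂O₅: 0.46·a + 0.17·b = 57.48
N: 0.18·a + 0.3·b = 50.88
Solving simultaneously: a = 80.0223, b = 121.587.

80.02 lb diammonium phosphate, 121.59 lb product B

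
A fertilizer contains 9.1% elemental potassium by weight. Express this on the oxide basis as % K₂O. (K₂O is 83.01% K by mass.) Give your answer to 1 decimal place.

%K₂O = 9.1 / 0.8301 = 10.9625%.

11.0% K₂O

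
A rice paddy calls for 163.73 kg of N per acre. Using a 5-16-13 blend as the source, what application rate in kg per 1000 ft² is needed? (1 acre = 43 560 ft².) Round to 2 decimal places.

Product per acre = 163.73 / 5% = 3274.6 kg.
Convert to per 1000 ft²: 3274.6 × 0.0229568 = 75.1745 kg.

75.17 kg of product per thousand sq ft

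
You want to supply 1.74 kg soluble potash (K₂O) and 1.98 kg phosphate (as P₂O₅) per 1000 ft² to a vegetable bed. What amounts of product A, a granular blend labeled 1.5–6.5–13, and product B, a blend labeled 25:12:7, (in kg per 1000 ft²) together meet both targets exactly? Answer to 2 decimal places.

Let a = kg of product A, b = kg of product B (per 1000 ft²).
K₂O: 0.13·a + 0.07·b = 1.74
P₂O₅: 0.065·a + 0.12·b = 1.98
Eliminate b: (row1) − 0.07/0.12·(row2) → 0.0920833·a = 0.585, so a = 6.35294.
Then b = (1.98 − 0.065·6.35294) / 0.12 = 13.0588.

6.35 kg product A, 13.06 kg product B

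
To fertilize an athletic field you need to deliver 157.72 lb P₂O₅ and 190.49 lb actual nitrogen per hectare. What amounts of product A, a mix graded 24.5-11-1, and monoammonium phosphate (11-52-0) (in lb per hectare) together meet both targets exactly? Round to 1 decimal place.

708.6 lb product A, 153.4 lb monoammonium phosphate

With a, b = lb per hectare of product A and monoammonium phosphate:
P₂O₅: 0.11·a + 0.52·b = 157.72
N: 0.245·a + 0.11·b = 190.49
Solving simultaneously: a = 708.635, b = 153.404.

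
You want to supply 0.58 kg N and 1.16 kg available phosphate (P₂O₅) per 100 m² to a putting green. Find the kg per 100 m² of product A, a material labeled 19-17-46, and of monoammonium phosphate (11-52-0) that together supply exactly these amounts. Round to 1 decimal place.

Let a = kg of product A, b = kg of monoammonium phosphate (per 100 m²).
N: 0.19·a + 0.11·b = 0.58
P₂O₅: 0.17·a + 0.52·b = 1.16
Eliminate a: (row1) − 0.19/0.17·(row2) → -0.471176·b = -0.716471, so b = 1.5206.
Back-substitute: a = (0.58 − 0.11·1.5206) / 0.19 = 2.17228.

2.2 kg product A, 1.5 kg monoammonium phosphate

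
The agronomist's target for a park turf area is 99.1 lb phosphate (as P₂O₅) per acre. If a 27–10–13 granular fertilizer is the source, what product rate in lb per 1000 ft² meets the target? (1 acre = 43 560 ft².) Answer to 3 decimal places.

Product per acre = 99.1 / 10% = 991 lb.
Convert to per 1000 ft²: 991 × 0.0229568 = 22.7502 lb.

22.750 lb of product per thousand sq ft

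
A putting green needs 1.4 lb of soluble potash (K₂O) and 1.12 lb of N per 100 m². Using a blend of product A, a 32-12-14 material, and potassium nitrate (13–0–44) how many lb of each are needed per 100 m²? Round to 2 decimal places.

Let a = lb of product A, b = lb of potassium nitrate (per 100 m²).
K₂O: 0.14·a + 0.44·b = 1.4
N: 0.32·a + 0.13·b = 1.12
Eliminate a: (row1) − 0.14/0.32·(row2) → 0.383125·b = 0.91, so b = 2.3752.
Back-substitute: a = (1.4 − 0.44·2.3752) / 0.14 = 2.53507.

2.54 lb product A, 2.38 lb potassium nitrate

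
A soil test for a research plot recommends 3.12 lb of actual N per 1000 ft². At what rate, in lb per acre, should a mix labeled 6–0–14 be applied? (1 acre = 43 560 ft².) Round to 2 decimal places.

2265.12 lb of product per acre

Product per 1000 ft² = 3.12 / 6% = 52 lb.
Convert to per acre: 52 × 43.56 = 2265.12 lb.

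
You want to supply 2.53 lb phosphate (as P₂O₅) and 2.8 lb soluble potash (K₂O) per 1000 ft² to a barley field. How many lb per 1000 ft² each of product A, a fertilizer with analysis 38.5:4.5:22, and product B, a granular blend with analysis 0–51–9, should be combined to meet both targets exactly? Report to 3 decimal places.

With a, b = lb per 1000 ft² of product A and product B:
P₂O₅: 0.045·a + 0.51·b = 2.53
K₂O: 0.22·a + 0.09·b = 2.8
From row1: a = (2.53 − 0.51·b) / 0.045.
Into row2: 0.22·(2.53 − 0.51·b)/0.045 + 0.09·b = 2.8 → b = 3.98151, a = 11.09847.

11.098 lb product A, 3.982 lb product B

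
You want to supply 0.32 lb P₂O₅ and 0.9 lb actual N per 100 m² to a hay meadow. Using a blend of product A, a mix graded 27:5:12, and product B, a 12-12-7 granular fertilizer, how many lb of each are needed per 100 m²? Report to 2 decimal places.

2.64 lb product A, 1.57 lb product B

Per-100 m² balance (a = product A, b = product B):
P₂O₅: 0.05·a + 0.12·b = 0.32
N: 0.27·a + 0.12·b = 0.9
Eliminate a: (row1) − 0.05/0.27·(row2) → 0.0977778·b = 0.153333, so b = 1.56818.
Back-substitute: a = (0.32 − 0.12·1.56818) / 0.05 = 2.63636.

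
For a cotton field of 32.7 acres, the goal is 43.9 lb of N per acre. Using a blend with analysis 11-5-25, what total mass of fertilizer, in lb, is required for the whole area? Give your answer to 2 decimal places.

Product per acre = 43.9 / 11% = 399.091 lb.
Total product = 399.091 × 32.7 = 13050.273 lb.

13050.27 lb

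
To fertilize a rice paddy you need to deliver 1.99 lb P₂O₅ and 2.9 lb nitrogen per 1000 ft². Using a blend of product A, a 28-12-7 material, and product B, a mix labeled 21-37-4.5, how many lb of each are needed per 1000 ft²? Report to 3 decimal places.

Let a = lb of product A, b = lb of product B (per 1000 ft²).
P₂O₅: 0.12·a + 0.37·b = 1.99
N: 0.28·a + 0.21·b = 2.9
Solving simultaneously: a = 8.35587, b = 2.66837.

8.356 lb product A, 2.668 lb product B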